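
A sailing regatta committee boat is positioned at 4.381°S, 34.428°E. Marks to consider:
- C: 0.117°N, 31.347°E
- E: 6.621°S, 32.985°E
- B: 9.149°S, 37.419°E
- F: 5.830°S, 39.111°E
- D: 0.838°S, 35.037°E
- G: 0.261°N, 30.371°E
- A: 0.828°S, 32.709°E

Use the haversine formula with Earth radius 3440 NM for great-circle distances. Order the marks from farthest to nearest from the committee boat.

G, B, C, F, A, D, E

Distance from the committee boat at 4.381°S, 34.428°E to each:
G 0.261°N, 30.371°E: 370.0 NM
B 9.149°S, 37.419°E: 337.2 NM
C 0.117°N, 31.347°E: 327.2 NM
F 5.830°S, 39.111°E: 293.2 NM
A 0.828°S, 32.709°E: 236.9 NM
D 0.838°S, 35.037°E: 215.8 NM
E 6.621°S, 32.985°E: 159.8 NM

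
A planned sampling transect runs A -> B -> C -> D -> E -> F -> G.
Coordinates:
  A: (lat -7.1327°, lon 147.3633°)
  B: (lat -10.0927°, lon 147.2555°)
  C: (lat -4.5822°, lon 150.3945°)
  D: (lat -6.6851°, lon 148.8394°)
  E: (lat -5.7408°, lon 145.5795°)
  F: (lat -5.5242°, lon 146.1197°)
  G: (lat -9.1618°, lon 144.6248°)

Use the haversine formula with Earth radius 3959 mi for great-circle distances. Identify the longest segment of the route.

Leg distances:
A→B: 204.7 mi
B→C: 437.3 mi
C→D: 180.4 mi
D→E: 233.2 mi
E→F: 40.0 mi
F→G: 271.4 mi
The longest leg is B–C at 437.3 mi.

B–C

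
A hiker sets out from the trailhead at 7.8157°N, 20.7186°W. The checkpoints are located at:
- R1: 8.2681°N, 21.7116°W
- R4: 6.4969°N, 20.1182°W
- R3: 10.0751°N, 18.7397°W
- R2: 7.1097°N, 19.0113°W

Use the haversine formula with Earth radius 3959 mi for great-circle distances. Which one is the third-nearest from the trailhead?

R2

Distances from the trailhead (7.8157°N, 20.7186°W):
R1: 74.8 mi
R4: 100.0 mi
R2: 126.7 mi
R3: 206.4 mi
The third-nearest is R2 at 126.7 mi.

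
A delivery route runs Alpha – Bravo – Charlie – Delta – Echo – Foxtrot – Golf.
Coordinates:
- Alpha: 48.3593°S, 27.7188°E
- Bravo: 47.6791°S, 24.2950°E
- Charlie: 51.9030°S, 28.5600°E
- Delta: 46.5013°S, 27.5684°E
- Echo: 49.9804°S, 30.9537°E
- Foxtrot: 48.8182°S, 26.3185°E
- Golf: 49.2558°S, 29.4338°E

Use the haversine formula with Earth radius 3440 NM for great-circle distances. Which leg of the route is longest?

Charlie–Delta

Leg distances:
Alpha→Bravo: 143.4 NM
Bravo→Charlie: 302.6 NM
Charlie→Delta: 326.6 NM
Delta→Echo: 248.8 NM
Echo→Foxtrot: 194.0 NM
Foxtrot→Golf: 125.4 NM
The longest leg is Charlie–Delta at 326.6 NM.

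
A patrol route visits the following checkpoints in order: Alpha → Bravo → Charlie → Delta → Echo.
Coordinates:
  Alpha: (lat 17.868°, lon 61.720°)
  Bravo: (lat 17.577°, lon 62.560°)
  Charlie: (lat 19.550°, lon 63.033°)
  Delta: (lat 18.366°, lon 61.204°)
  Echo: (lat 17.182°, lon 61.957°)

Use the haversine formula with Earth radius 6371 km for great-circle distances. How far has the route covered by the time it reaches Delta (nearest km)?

Leg distances:
Alpha→Bravo: 94.7 km  (cumulative 94.7 km)
Bravo→Charlie: 225.0 km  (cumulative 319.7 km)
Charlie→Delta: 233.1 km  (cumulative 552.7 km)
Cumulative distance at Delta ≈ 553 km.

553 km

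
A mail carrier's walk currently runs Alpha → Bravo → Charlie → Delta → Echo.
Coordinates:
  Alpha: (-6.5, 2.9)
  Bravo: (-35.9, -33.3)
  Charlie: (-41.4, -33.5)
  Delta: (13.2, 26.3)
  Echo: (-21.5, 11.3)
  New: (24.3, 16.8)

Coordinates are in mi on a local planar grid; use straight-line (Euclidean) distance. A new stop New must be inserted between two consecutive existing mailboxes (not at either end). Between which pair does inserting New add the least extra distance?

Added distance for inserting New between each consecutive pair:
Alpha–Bravo: 65.5 mi
Bravo–Charlie: 155.6 mi
Charlie–Delta: 16.4 mi
Delta–Echo: 22.9 mi
Smallest added distance is 16.4 mi, inserting between Charlie and Delta.

between Charlie and Delta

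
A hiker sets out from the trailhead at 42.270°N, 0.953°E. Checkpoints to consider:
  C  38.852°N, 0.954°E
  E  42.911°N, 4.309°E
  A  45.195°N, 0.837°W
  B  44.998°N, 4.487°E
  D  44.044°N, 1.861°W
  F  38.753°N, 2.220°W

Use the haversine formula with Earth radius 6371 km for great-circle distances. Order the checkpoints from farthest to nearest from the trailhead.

F, B, C, A, D, E

Computing each great-circle distance from 42.270°N, 0.953°E:
F 38.753°N, 2.220°W: 474.1 km
B 44.998°N, 4.487°E: 415.7 km
C 38.852°N, 0.954°E: 380.1 km
A 45.195°N, 0.837°W: 355.6 km
D 44.044°N, 1.861°W: 301.6 km
E 42.911°N, 4.309°E: 283.8 km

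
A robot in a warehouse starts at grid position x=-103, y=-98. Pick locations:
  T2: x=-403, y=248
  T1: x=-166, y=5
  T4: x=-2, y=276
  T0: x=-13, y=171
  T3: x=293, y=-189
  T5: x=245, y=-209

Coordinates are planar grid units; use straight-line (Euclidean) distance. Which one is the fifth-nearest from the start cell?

T3

Distance to each, sorted:
T1: 120.7
T0: 283.7
T5: 365.3
T4: 387.4
T3: 406.3
T2: 457.9
The fifth-nearest is T3 at 406.3.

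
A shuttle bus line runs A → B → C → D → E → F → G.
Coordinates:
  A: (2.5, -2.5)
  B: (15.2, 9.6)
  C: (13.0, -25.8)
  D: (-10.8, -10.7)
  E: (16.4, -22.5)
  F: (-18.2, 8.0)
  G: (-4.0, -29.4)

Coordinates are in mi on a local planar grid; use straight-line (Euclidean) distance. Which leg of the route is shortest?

Leg distances:
A→B: 17.5 mi
B→C: 35.5 mi
C→D: 28.2 mi
D→E: 29.6 mi
E→F: 46.1 mi
F→G: 40.0 mi
The shortest leg is A–B at 17.5 mi.

A–B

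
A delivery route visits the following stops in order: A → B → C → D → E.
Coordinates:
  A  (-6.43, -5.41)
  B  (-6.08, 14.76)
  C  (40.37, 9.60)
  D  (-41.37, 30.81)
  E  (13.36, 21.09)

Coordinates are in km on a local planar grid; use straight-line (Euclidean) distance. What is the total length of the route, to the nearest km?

207 km

Leg distances:
A→B: 20.2 km  (cumulative 20.2 km)
B→C: 46.7 km  (cumulative 66.9 km)
C→D: 84.4 km  (cumulative 151.4 km)
D→E: 55.6 km  (cumulative 206.9 km)
Total route length ≈ 207 km.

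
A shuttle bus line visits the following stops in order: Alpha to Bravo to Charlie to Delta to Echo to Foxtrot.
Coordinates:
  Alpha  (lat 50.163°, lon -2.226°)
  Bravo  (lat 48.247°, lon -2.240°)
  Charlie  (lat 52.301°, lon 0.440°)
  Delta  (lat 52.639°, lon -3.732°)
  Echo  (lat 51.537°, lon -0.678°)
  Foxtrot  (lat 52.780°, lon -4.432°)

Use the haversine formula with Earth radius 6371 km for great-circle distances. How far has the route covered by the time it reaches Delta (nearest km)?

987 km

Leg distances:
Alpha→Bravo: 213.1 km  (cumulative 213.1 km)
Bravo→Charlie: 489.3 km  (cumulative 702.3 km)
Charlie→Delta: 285.0 km  (cumulative 987.4 km)
Cumulative distance at Delta ≈ 987 km.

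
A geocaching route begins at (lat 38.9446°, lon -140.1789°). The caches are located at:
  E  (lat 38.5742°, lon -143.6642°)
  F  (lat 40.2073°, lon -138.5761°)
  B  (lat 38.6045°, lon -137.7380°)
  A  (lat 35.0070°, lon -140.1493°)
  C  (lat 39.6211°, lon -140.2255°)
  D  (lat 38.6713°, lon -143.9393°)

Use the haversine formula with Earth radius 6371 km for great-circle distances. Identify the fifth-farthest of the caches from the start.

F

Distances from the start ((lat 38.9446°, lon -140.1789°)):
A: 437.8 km
D: 327.2 km
E: 305.0 km
B: 214.9 km
F: 196.4 km
C: 75.3 km
The fifth-farthest is F at 196.4 km.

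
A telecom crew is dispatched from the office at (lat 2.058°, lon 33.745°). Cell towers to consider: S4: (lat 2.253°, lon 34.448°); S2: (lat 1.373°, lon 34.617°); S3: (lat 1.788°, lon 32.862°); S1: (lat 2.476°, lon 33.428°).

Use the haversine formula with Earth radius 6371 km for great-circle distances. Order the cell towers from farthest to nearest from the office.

Distances from the office:
S2 (lat 1.373°, lon 34.617°): 123.3 km
S3 (lat 1.788°, lon 32.862°): 102.6 km
S4 (lat 2.253°, lon 34.448°): 81.1 km
S1 (lat 2.476°, lon 33.428°): 58.3 km

S2, S3, S4, S1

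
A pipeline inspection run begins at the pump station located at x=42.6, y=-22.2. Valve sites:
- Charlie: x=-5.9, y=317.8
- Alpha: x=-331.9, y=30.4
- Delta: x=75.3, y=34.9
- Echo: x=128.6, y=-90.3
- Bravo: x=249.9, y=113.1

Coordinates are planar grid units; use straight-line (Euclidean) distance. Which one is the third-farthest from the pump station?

Distance to each, sorted:
Alpha: 378.2
Charlie: 343.4
Bravo: 247.5
Echo: 109.7
Delta: 65.8
The third-farthest is Bravo at 247.5.

Bravo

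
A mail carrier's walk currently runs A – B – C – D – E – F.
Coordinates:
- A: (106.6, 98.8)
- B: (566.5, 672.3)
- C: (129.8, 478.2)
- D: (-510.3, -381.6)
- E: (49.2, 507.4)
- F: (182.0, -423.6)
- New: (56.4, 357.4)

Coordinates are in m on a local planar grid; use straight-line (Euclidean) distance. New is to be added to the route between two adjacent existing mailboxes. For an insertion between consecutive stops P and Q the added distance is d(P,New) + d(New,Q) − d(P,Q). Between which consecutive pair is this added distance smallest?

Added distance for inserting New between each consecutive pair:
A–B: 127.8 m
B–C: 262.9 m
C–D: 0.7 m
D–E: 31.0 m
E–F: 0.8 m
Smallest added distance is 0.7 m, inserting between C and D.

between C and D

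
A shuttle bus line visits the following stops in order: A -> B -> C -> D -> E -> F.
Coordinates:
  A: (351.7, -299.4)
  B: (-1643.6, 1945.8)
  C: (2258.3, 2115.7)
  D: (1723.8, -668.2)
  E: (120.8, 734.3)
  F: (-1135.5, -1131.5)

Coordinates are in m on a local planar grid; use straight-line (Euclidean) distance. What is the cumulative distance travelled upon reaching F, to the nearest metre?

14123 m

Leg distances:
A→B: 3003.7 m  (cumulative 3003.7 m)
B→C: 3905.6 m  (cumulative 6909.3 m)
C→D: 2834.7 m  (cumulative 9744.0 m)
D→E: 2129.9 m  (cumulative 11874.0 m)
E→F: 2249.3 m  (cumulative 14123.3 m)
Cumulative distance at F ≈ 14123 m.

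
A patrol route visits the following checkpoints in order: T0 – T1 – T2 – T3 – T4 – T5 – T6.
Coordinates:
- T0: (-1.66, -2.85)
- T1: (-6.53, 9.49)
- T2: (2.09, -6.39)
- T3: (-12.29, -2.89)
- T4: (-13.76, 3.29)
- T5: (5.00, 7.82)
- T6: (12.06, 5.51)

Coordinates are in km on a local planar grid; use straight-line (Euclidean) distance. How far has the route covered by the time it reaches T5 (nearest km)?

72 km

Leg distances:
T0→T1: 13.3 km  (cumulative 13.3 km)
T1→T2: 18.1 km  (cumulative 31.3 km)
T2→T3: 14.8 km  (cumulative 46.1 km)
T3→T4: 6.4 km  (cumulative 52.5 km)
T4→T5: 19.3 km  (cumulative 71.8 km)
Cumulative distance at T5 ≈ 72 km.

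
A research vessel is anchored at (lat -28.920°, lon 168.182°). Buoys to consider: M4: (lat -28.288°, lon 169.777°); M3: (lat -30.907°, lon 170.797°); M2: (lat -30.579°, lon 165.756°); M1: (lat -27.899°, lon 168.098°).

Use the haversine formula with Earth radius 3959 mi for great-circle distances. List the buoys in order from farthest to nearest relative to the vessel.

M3, M2, M4, M1

Distances from the vessel:
M3 (lat -30.907°, lon 170.797°): 208.3 mi
M2 (lat -30.579°, lon 165.756°): 185.3 mi
M4 (lat -28.288°, lon 169.777°): 106.2 mi
M1 (lat -27.899°, lon 168.098°): 70.7 mi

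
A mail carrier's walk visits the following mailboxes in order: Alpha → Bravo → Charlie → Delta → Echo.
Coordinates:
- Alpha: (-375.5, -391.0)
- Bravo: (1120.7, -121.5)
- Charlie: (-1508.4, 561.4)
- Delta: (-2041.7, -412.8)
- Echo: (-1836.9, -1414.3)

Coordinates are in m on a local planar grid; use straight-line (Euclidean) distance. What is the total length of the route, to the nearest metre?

Leg distances:
Alpha→Bravo: 1520.3 m  (cumulative 1520.3 m)
Bravo→Charlie: 2716.3 m  (cumulative 4236.6 m)
Charlie→Delta: 1110.6 m  (cumulative 5347.2 m)
Delta→Echo: 1022.2 m  (cumulative 6369.5 m)
Total route length ≈ 6369 m.

6369 m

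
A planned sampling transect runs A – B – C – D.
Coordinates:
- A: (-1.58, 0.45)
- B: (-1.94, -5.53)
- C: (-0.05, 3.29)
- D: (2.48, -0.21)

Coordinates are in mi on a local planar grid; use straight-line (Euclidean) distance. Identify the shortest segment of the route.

C–D

Leg distances:
A→B: 6.0 mi
B→C: 9.0 mi
C→D: 4.3 mi
The shortest leg is C–D at 4.3 mi.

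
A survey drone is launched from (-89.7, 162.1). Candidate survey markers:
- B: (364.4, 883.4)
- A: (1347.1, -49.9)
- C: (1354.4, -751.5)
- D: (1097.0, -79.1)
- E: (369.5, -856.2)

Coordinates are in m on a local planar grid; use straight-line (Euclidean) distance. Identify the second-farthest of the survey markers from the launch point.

A

Distance to each, sorted:
C: 1708.8 m
A: 1452.4 m
D: 1211.0 m
E: 1117.0 m
B: 852.3 m
The second-farthest is A at 1452.4 m.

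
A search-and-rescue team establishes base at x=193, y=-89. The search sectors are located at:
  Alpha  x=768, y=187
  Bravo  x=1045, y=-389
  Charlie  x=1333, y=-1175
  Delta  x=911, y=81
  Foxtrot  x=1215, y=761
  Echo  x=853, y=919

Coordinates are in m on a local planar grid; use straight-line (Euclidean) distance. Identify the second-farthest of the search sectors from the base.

Distance to each, sorted:
Charlie: 1574.5 m
Foxtrot: 1329.3 m
Echo: 1204.9 m
Bravo: 903.3 m
Delta: 737.9 m
Alpha: 637.8 m
The second-farthest is Foxtrot at 1329.3 m.

Foxtrot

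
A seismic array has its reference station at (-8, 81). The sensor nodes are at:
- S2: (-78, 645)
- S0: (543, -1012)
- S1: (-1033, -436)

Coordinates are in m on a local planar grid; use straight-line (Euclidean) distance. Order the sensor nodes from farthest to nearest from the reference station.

Distance from the reference station at (-8, 81) to each:
S0 (543, -1012): 1224.0 m
S1 (-1033, -436): 1148.0 m
S2 (-78, 645): 568.3 m

S0, S1, S2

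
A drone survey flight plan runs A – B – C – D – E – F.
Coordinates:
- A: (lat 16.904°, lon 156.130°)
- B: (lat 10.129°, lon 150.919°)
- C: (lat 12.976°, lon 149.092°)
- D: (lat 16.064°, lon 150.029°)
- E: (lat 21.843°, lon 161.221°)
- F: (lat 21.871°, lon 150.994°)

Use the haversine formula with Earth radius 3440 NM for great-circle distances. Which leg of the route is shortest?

Leg distances:
A→B: 507.8 NM
B→C: 201.9 NM
C→D: 193.2 NM
D→E: 723.7 NM
E→F: 569.8 NM
The shortest leg is C–D at 193.2 NM.

C–D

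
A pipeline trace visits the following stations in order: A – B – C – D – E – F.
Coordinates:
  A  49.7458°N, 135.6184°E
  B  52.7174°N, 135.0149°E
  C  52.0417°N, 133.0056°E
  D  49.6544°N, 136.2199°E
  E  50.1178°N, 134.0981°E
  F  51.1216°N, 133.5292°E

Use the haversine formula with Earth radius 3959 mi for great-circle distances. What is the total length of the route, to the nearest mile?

694 mi

Leg distances:
A→B: 207.0 mi  (cumulative 207.0 mi)
B→C: 96.8 mi  (cumulative 303.7 mi)
C→D: 216.5 mi  (cumulative 520.2 mi)
D→E: 99.7 mi  (cumulative 619.9 mi)
E→F: 73.7 mi  (cumulative 693.6 mi)
Total route length ≈ 694 mi.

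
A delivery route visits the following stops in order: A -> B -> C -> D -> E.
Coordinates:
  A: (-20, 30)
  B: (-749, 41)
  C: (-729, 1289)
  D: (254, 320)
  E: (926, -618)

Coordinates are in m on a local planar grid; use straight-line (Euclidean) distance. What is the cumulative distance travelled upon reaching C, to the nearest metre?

Leg distances:
A→B: 729.1 m  (cumulative 729.1 m)
B→C: 1248.2 m  (cumulative 1977.2 m)
Cumulative distance at C ≈ 1977 m.

1977 m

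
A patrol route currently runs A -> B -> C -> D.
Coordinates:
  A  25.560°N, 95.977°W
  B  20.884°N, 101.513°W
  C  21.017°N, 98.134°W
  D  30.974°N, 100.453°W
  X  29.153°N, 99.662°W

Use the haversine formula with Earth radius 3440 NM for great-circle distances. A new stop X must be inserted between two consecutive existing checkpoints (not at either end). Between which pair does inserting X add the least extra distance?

Added distance for inserting X between each consecutive pair:
A–B: 383.5 NM
B–C: 812.4 NM
C–D: 1.6 NM
Smallest added distance is 1.6 NM, inserting between C and D.

between C and D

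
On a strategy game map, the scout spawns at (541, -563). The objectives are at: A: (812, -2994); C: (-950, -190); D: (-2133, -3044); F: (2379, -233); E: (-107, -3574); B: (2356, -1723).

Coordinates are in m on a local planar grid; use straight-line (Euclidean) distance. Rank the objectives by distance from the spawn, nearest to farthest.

C, F, B, A, E, D

Computing each straight-line distance from (541, -563):
C (-950, -190): 1536.9 m
F (2379, -233): 1867.4 m
B (2356, -1723): 2154.0 m
A (812, -2994): 2446.1 m
E (-107, -3574): 3079.9 m
D (-2133, -3044): 3647.7 m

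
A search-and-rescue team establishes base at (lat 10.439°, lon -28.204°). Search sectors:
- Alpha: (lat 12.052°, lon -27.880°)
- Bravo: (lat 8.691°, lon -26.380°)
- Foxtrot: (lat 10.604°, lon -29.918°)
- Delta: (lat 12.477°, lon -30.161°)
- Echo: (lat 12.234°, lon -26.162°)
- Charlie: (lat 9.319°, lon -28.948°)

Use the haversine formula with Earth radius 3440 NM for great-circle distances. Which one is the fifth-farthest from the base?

Distance to each, sorted:
Delta: 168.0 NM
Echo: 161.4 NM
Bravo: 150.6 NM
Foxtrot: 101.7 NM
Alpha: 98.7 NM
Charlie: 80.4 NM
The fifth-farthest is Alpha at 98.7 NM.

Alpha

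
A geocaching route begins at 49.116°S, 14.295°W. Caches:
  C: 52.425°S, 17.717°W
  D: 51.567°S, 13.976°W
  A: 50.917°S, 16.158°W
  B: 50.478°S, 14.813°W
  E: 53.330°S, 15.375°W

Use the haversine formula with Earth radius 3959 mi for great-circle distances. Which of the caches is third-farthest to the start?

D

Distance to each, sorted:
E: 294.9 mi
C: 273.1 mi
D: 169.9 mi
A: 149.4 mi
B: 96.9 mi
The third-farthest is D at 169.9 mi.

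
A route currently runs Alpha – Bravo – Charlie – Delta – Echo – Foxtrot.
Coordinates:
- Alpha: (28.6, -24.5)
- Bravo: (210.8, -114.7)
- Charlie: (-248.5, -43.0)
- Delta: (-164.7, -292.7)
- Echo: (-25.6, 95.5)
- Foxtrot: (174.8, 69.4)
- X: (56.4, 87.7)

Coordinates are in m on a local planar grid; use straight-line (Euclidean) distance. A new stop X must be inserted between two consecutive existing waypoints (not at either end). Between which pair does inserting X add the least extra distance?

Added distance for inserting X between each consecutive pair:
Alpha–Bravo: 166.9 m
Bravo–Charlie: 121.4 m
Charlie–Delta: 508.3 m
Delta–Echo: 110.0 m
Echo–Foxtrot: 0.1 m
Smallest added distance is 0.1 m, inserting between Echo and Foxtrot.

between Echo and Foxtrot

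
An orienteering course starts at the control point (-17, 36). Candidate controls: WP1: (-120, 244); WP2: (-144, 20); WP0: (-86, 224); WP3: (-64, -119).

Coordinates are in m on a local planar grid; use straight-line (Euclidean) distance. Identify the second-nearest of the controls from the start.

WP3

Distance to each, sorted:
WP2: 128.0 m
WP3: 162.0 m
WP0: 200.3 m
WP1: 232.1 m
The second-nearest is WP3 at 162.0 m.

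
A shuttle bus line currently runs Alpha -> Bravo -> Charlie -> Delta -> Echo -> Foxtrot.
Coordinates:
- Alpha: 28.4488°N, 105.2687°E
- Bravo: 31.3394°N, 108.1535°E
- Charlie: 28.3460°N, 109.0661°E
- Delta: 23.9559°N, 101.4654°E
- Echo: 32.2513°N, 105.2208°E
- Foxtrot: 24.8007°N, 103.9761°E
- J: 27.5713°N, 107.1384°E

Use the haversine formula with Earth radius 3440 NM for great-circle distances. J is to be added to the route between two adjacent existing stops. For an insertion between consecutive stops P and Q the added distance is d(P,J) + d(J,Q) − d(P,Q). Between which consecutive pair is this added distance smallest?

between Charlie and Delta

Added distance for inserting J between each consecutive pair:
Alpha–Bravo: 115.1 NM
Bravo–Charlie: 158.8 NM
Charlie–Delta: 1.1 NM
Delta–Echo: 137.7 NM
Echo–Foxtrot: 84.1 NM
Smallest added distance is 1.1 NM, inserting between Charlie and Delta.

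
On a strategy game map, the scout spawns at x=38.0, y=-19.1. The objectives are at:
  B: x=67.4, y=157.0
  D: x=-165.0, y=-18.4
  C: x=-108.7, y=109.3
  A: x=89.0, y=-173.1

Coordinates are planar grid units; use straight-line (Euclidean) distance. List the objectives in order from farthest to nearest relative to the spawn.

D, C, B, A

Distances from the spawn:
D x=-165.0, y=-18.4: 203.0
C x=-108.7, y=109.3: 195.0
B x=67.4, y=157.0: 178.5
A x=89.0, y=-173.1: 162.2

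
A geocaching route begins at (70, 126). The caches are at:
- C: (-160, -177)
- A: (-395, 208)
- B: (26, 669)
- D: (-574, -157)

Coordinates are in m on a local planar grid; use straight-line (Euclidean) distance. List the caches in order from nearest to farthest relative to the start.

Distances from the start:
C (-160, -177): 380.4 m
A (-395, 208): 472.2 m
B (26, 669): 544.8 m
D (-574, -157): 703.4 m

C, A, B, D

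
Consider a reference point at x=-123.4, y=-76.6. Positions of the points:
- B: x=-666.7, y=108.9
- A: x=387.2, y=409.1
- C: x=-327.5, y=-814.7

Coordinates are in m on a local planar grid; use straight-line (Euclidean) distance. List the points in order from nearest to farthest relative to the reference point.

Distance from the reference point at x=-123.4, y=-76.6 to each:
B x=-666.7, y=108.9: 574.1 m
A x=387.2, y=409.1: 704.7 m
C x=-327.5, y=-814.7: 765.8 m

B, A, C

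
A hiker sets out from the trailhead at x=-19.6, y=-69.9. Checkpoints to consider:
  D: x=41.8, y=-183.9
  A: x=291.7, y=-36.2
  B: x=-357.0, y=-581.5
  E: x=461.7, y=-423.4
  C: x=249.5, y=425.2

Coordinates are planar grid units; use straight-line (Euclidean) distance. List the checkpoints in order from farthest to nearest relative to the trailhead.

B, E, C, A, D

Distance from the trailhead at x=-19.6, y=-69.9 to each:
B x=-357.0, y=-581.5: 612.8
E x=461.7, y=-423.4: 597.2
C x=249.5, y=425.2: 563.5
A x=291.7, y=-36.2: 313.1
D x=41.8, y=-183.9: 129.5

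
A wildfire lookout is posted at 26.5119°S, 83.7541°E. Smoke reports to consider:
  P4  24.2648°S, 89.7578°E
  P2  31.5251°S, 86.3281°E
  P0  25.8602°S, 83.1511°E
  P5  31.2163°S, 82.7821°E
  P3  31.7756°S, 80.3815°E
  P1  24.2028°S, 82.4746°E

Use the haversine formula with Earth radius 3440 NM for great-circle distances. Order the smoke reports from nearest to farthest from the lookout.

P0, P1, P5, P2, P4, P3

Computing each great-circle distance from 26.5119°S, 83.7541°E:
P0 25.8602°S, 83.1511°E: 50.9 NM
P1 24.2028°S, 82.4746°E: 155.0 NM
P5 31.2163°S, 82.7821°E: 287.0 NM
P2 31.5251°S, 86.3281°E: 329.9 NM
P4 24.2648°S, 89.7578°E: 352.4 NM
P3 31.7756°S, 80.3815°E: 362.1 NM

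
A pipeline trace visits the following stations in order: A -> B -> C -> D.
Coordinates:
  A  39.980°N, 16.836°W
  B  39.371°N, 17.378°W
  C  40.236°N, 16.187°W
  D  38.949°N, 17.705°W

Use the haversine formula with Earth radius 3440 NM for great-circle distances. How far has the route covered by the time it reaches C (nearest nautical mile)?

Leg distances:
A→B: 44.3 NM  (cumulative 44.3 NM)
B→C: 75.6 NM  (cumulative 119.9 NM)
Cumulative distance at C ≈ 120 NM.

120 NM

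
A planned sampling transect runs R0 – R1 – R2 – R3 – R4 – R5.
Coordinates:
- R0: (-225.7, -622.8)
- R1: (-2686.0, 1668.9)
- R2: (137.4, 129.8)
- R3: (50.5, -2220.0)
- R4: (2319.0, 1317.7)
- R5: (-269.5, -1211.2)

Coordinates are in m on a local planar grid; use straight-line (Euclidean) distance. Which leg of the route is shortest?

Leg distances:
R0→R1: 3362.3 m
R1→R2: 3215.7 m
R2→R3: 2351.4 m
R3→R4: 4202.5 m
R4→R5: 3618.8 m
The shortest leg is R2–R3 at 2351.4 m.

R2–R3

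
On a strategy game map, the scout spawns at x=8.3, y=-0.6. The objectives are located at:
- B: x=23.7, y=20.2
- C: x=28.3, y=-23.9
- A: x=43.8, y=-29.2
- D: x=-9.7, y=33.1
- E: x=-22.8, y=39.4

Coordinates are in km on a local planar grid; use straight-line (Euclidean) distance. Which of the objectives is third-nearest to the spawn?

Distances from the spawn (x=8.3, y=-0.6):
B: 25.9 km
C: 30.7 km
D: 38.2 km
A: 45.6 km
E: 50.7 km
The third-nearest is D at 38.2 km.

D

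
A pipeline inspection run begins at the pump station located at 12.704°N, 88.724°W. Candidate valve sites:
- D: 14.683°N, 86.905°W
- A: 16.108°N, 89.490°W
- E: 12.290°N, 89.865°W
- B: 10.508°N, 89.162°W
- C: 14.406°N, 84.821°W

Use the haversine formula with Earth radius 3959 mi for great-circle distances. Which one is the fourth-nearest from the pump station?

A

Distances from the pump station (12.704°N, 88.724°W):
E: 82.1 mi
B: 154.6 mi
D: 183.3 mi
A: 240.7 mi
C: 287.3 mi
The fourth-nearest is A at 240.7 mi.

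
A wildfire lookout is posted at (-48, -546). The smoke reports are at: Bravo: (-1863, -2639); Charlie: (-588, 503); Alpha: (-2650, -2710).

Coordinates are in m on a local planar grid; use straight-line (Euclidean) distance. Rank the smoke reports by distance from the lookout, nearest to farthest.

Distance from the lookout at (-48, -546) to each:
Charlie (-588, 503): 1179.8 m
Bravo (-1863, -2639): 2770.4 m
Alpha (-2650, -2710): 3384.3 m

Charlie, Bravo, Alpha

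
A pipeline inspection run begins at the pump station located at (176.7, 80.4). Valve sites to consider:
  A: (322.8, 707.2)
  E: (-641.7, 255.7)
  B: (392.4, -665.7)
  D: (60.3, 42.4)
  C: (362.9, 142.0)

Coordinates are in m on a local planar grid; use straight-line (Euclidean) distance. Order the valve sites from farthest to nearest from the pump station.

Computing each straight-line distance from (176.7, 80.4):
E (-641.7, 255.7): 837.0 m
B (392.4, -665.7): 776.7 m
A (322.8, 707.2): 643.6 m
C (362.9, 142.0): 196.1 m
D (60.3, 42.4): 122.4 m

E, B, A, C, D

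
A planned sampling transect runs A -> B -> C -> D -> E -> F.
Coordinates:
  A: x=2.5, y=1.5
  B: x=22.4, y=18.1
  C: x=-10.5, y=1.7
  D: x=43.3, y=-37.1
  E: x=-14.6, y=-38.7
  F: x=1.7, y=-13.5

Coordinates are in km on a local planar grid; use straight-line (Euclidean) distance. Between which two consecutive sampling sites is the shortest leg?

A–B

Leg distances:
A→B: 25.9 km
B→C: 36.8 km
C→D: 66.3 km
D→E: 57.9 km
E→F: 30.0 km
The shortest leg is A–B at 25.9 km.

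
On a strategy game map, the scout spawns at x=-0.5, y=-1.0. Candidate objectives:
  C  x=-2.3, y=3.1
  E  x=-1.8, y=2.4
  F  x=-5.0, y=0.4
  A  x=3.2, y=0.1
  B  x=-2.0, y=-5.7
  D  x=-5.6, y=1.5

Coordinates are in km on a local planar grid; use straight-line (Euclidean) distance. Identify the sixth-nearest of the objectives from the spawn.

D

Distance to each, sorted:
E: 3.6 km
A: 3.9 km
C: 4.5 km
F: 4.7 km
B: 4.9 km
D: 5.7 km
The sixth-nearest is D at 5.7 km.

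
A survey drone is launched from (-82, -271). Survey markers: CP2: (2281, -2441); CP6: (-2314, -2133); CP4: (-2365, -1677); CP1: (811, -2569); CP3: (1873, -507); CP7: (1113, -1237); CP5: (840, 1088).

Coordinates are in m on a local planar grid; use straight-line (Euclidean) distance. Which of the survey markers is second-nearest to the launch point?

CP5

Distance to each, sorted:
CP7: 1536.6 m
CP5: 1642.2 m
CP3: 1969.2 m
CP1: 2465.4 m
CP4: 2681.2 m
CP6: 2906.7 m
CP2: 3208.2 m
The second-nearest is CP5 at 1642.2 m.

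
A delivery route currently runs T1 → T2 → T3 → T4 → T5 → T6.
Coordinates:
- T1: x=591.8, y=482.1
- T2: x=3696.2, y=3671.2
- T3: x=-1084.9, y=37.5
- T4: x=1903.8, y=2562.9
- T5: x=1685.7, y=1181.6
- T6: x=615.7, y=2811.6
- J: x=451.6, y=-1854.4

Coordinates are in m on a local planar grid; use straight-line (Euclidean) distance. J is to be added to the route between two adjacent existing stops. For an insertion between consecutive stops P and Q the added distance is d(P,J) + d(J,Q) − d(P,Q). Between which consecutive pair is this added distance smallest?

between T2 and T3

Added distance for inserting J between each consecutive pair:
T1–T2: 4297.9 m
T2–T3: 2839.8 m
T3–T4: 3174.3 m
T4–T5: 6528.7 m
T5–T6: 5996.3 m
Smallest added distance is 2839.8 m, inserting between T2 and T3.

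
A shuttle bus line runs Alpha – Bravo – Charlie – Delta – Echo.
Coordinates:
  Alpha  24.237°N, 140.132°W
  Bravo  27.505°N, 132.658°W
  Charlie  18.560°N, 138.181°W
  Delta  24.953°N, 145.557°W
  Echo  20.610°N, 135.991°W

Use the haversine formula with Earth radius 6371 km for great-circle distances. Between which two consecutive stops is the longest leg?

Bravo–Charlie

Leg distances:
Alpha→Bravo: 831.2 km
Bravo→Charlie: 1143.5 km
Charlie→Delta: 1041.4 km
Delta→Echo: 1092.7 km
The longest leg is Bravo–Charlie at 1143.5 km.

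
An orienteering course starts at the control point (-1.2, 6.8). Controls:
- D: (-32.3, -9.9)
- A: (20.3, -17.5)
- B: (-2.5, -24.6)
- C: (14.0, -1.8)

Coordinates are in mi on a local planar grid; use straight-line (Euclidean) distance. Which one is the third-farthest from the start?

B

Distances from the start ((-1.2, 6.8)):
D: 35.3 mi
A: 32.4 mi
B: 31.4 mi
C: 17.5 mi
The third-farthest is B at 31.4 mi.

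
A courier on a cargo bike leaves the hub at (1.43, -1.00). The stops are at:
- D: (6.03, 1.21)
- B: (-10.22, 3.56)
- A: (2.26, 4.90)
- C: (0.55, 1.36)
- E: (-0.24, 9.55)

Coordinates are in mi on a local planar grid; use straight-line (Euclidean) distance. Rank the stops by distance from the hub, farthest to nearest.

B, E, A, D, C

Distances from the hub:
B (-10.22, 3.56): 12.5 mi
E (-0.24, 9.55): 10.7 mi
A (2.26, 4.90): 6.0 mi
D (6.03, 1.21): 5.1 mi
C (0.55, 1.36): 2.5 mi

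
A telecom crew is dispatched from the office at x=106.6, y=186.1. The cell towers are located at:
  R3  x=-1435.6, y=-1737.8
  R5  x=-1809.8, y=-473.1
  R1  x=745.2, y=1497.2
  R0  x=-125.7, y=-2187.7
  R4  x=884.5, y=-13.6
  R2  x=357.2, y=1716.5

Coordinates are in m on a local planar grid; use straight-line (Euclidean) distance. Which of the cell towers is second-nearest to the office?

Distance to each, sorted:
R4: 803.1 m
R1: 1458.4 m
R2: 1550.8 m
R5: 2026.6 m
R0: 2385.1 m
R3: 2465.7 m
The second-nearest is R1 at 1458.4 m.

R1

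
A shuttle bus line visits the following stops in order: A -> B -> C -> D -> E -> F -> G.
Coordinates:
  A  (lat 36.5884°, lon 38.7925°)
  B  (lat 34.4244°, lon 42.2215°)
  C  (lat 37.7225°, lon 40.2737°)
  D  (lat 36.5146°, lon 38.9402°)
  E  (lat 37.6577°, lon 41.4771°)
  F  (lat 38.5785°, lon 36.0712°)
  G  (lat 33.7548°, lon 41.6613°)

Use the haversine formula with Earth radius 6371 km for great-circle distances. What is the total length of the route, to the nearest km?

Leg distances:
A→B: 392.7 km  (cumulative 392.7 km)
B→C: 406.3 km  (cumulative 799.0 km)
C→D: 178.9 km  (cumulative 978.0 km)
D→E: 258.4 km  (cumulative 1236.4 km)
E→F: 483.8 km  (cumulative 1720.2 km)
F→G: 734.2 km  (cumulative 2454.4 km)
Total route length ≈ 2454 km.

2454 km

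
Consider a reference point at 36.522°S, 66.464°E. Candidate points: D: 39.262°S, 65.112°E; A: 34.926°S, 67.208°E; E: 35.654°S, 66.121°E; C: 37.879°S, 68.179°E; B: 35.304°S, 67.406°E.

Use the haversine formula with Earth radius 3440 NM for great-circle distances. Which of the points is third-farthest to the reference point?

A

Distances from the reference point (36.522°S, 66.464°E):
D: 176.5 NM
C: 115.6 NM
A: 102.5 NM
B: 86.3 NM
E: 54.7 NM
The third-farthest is A at 102.5 NM.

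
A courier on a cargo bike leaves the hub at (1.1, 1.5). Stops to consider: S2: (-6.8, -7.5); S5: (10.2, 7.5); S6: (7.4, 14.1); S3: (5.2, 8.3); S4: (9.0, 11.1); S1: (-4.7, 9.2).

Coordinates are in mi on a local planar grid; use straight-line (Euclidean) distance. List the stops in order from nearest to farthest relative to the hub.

Distances from the hub:
S3 (5.2, 8.3): 7.9 mi
S1 (-4.7, 9.2): 9.6 mi
S5 (10.2, 7.5): 10.9 mi
S2 (-6.8, -7.5): 12.0 mi
S4 (9.0, 11.1): 12.4 mi
S6 (7.4, 14.1): 14.1 mi

S3, S1, S5, S2, S4, S6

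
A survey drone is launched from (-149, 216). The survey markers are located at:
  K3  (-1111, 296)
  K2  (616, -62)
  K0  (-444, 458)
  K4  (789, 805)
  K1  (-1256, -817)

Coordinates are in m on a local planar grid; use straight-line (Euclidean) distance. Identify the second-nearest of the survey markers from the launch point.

Distances from the launch point ((-149, 216)):
K0: 381.6 m
K2: 813.9 m
K3: 965.3 m
K4: 1107.6 m
K1: 1514.1 m
The second-nearest is K2 at 813.9 m.

K2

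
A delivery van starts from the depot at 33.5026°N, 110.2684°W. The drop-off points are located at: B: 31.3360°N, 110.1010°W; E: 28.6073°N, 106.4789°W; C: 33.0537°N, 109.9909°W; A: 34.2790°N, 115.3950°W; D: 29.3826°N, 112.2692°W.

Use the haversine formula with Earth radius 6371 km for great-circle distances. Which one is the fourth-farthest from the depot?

B

Distance to each, sorted:
E: 653.0 km
D: 495.9 km
A: 481.0 km
B: 241.4 km
C: 56.2 km
The fourth-farthest is B at 241.4 km.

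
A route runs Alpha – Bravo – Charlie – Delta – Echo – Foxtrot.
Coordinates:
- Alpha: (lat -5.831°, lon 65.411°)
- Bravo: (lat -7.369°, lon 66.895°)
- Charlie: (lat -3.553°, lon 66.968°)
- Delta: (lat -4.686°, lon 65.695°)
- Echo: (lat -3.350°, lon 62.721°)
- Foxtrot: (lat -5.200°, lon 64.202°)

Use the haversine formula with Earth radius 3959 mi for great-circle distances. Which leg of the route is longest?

Leg distances:
Alpha→Bravo: 147.2 mi
Bravo→Charlie: 263.7 mi
Charlie→Delta: 117.6 mi
Delta→Echo: 224.8 mi
Echo→Foxtrot: 163.6 mi
The longest leg is Bravo–Charlie at 263.7 mi.

Bravo–Charlie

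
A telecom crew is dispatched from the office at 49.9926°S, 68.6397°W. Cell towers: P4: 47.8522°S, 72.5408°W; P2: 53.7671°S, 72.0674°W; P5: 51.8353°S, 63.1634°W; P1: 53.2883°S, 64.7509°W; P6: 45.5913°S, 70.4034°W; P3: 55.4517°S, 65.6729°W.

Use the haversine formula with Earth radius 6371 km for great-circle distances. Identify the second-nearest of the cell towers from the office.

Distances from the office (49.9926°S, 68.6397°W):
P4: 371.2 km
P5: 435.0 km
P1: 454.1 km
P2: 481.0 km
P6: 506.8 km
P3: 638.9 km
The second-nearest is P5 at 435.0 km.

P5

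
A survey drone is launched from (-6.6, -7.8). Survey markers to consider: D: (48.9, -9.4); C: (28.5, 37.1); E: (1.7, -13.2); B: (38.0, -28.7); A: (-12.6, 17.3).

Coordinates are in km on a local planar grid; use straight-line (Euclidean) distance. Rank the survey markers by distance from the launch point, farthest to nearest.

C, D, B, A, E

Distances from the launch point:
C (28.5, 37.1): 57.0 km
D (48.9, -9.4): 55.5 km
B (38.0, -28.7): 49.3 km
A (-12.6, 17.3): 25.8 km
E (1.7, -13.2): 9.9 km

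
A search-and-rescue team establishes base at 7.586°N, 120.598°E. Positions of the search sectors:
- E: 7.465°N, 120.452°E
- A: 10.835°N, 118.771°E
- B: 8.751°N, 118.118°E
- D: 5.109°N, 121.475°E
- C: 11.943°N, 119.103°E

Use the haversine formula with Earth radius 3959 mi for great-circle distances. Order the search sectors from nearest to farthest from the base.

Distance from the base at 7.586°N, 120.598°E to each:
E 7.465°N, 120.452°E: 13.0 mi
D 5.109°N, 121.475°E: 181.4 mi
B 8.751°N, 118.118°E: 187.8 mi
A 10.835°N, 118.771°E: 256.8 mi
C 11.943°N, 119.103°E: 317.8 mi

E, D, B, A, C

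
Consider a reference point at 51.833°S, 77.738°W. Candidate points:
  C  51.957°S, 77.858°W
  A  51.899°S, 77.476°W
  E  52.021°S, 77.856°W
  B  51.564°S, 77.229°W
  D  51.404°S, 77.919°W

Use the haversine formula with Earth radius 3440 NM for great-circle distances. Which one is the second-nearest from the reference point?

A

Distance to each, sorted:
C: 8.7 NM
A: 10.5 NM
E: 12.1 NM
B: 24.9 NM
D: 26.6 NM
The second-nearest is A at 10.5 NM.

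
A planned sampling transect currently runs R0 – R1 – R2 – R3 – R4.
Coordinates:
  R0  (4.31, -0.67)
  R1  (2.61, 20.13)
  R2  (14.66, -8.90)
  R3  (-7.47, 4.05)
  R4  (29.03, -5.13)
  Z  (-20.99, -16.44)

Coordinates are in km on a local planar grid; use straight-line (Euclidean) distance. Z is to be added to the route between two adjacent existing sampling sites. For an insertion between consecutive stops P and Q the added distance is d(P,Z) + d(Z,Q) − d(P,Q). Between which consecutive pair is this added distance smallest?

Added distance for inserting Z between each consecutive pair:
R0–R1: 52.5 km
R1–R2: 48.5 km
R2–R3: 35.3 km
R3–R4: 38.2 km
Smallest added distance is 35.3 km, inserting between R2 and R3.

between R2 and R3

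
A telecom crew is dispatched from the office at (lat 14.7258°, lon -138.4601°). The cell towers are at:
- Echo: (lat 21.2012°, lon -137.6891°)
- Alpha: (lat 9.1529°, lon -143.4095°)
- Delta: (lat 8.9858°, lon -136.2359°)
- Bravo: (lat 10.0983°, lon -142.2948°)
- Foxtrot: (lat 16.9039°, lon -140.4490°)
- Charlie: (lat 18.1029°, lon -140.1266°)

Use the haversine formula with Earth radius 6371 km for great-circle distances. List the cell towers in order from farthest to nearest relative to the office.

Computing each great-circle distance from (lat 14.7258°, lon -138.4601°):
Alpha (lat 9.1529°, lon -143.4095°): 820.8 km
Echo (lat 21.2012°, lon -137.6891°): 724.6 km
Delta (lat 8.9858°, lon -136.2359°): 682.6 km
Bravo (lat 10.0983°, lon -142.2948°): 661.9 km
Charlie (lat 18.1029°, lon -140.1266°): 415.4 km
Foxtrot (lat 16.9039°, lon -140.4490°): 322.4 km

Alpha, Echo, Delta, Bravo, Charlie, Foxtrot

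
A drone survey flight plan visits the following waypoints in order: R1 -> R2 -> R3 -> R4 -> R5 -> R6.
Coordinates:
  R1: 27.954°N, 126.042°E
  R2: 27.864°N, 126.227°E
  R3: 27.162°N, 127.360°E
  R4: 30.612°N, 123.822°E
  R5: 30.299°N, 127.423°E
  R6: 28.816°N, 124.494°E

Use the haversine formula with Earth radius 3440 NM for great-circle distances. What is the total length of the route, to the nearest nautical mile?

727 NM

Leg distances:
R1→R2: 11.2 NM  (cumulative 11.2 NM)
R2→R3: 73.6 NM  (cumulative 84.8 NM)
R3→R4: 278.3 NM  (cumulative 363.1 NM)
R4→R5: 187.3 NM  (cumulative 550.4 NM)
R5→R6: 177.0 NM  (cumulative 727.4 NM)
Total route length ≈ 727 NM.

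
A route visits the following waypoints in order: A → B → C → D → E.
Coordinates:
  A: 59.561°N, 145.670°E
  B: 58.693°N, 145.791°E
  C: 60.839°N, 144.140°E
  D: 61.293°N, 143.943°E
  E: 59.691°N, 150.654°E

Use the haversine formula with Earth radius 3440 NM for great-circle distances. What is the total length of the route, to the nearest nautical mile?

439 NM

Leg distances:
A→B: 52.2 NM  (cumulative 52.2 NM)
B→C: 138.2 NM  (cumulative 190.4 NM)
C→D: 27.9 NM  (cumulative 218.3 NM)
D→E: 220.4 NM  (cumulative 438.7 NM)
Total route length ≈ 439 NM.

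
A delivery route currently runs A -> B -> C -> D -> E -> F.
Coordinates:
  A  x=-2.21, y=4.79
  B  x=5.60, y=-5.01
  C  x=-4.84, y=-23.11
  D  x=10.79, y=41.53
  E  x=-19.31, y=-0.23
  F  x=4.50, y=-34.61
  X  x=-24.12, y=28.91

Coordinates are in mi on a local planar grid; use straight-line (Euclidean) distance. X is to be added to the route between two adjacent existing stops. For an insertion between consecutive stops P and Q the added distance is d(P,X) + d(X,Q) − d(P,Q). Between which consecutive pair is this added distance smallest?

between D and E

Added distance for inserting X between each consecutive pair:
A–B: 65.2 mi
B–C: 79.7 mi
C–D: 26.1 mi
D–E: 15.2 mi
E–F: 57.4 mi
Smallest added distance is 15.2 mi, inserting between D and E.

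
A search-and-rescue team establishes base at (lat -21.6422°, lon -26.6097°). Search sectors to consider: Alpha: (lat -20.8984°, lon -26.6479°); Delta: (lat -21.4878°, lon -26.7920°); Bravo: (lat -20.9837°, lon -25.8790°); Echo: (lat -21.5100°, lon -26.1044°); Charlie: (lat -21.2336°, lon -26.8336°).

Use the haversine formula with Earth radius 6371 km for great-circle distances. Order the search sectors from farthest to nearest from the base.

Bravo, Alpha, Echo, Charlie, Delta

Distances from the base:
Bravo (lat -20.9837°, lon -25.8790°): 105.3 km
Alpha (lat -20.8984°, lon -26.6479°): 82.8 km
Echo (lat -21.5100°, lon -26.1044°): 54.3 km
Charlie (lat -21.2336°, lon -26.8336°): 51.0 km
Delta (lat -21.4878°, lon -26.7920°): 25.5 km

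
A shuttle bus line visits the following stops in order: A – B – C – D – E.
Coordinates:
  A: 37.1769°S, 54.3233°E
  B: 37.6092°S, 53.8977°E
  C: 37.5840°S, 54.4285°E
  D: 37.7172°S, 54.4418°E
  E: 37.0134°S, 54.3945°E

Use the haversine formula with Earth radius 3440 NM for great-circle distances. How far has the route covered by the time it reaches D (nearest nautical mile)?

66 NM

Leg distances:
A→B: 33.0 NM  (cumulative 33.0 NM)
B→C: 25.3 NM  (cumulative 58.2 NM)
C→D: 8.0 NM  (cumulative 66.3 NM)
Cumulative distance at D ≈ 66 NM.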